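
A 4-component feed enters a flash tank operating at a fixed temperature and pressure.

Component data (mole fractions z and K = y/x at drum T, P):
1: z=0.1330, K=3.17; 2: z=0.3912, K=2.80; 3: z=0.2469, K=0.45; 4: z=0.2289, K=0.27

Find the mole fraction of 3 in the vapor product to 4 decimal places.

y_3 = 0.1608

Material balance + equilibrium reduce to Σ zᵢ(Kᵢ−1)/(1+ψ(Kᵢ−1)) = 0.
g(0) = ΣzᵢKᵢ − 1 = 0.6899 and g(1) = 1 − Σzᵢ/Kᵢ = -0.5781, so a root lies in (0, 1).
Newton iteration, ψ⁰ = 0.5:
  ψ = 0.5000: g = 0.05858, g' = -0.9398 → ψ = 0.5623
  ψ = 0.5623: g = -0.00013, g' = -0.9477 → ψ = 0.5622
Converged at ψ = 0.5622.
Compositions from xᵢ = zᵢ/(1+ψ(Kᵢ−1)), yᵢ = Kᵢxᵢ:
  1: x = 0.0599, y = 0.1899
  2: x = 0.1944, y = 0.5444
  3: x = 0.3574, y = 0.1608
  4: x = 0.3882, y = 0.1048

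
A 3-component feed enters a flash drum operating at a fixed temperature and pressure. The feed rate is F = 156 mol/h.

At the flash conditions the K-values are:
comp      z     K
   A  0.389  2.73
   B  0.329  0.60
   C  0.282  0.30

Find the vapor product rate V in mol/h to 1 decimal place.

Rachford–Rice: g(ψ) = Σ zᵢ(Kᵢ−1)/(1+ψ(Kᵢ−1)) = 0.
Feasibility: ΣzᵢKᵢ = 1.344, Σzᵢ/Kᵢ = 1.631 — both > 1, two phases present.
Newton–Raphson from ψ = 0.5:
  ψ = 0.500: g = -0.1074, g' = -0.744 → ψ = 0.356
Converged at ψ = 0.356.
Then V = ψ·F = 0.3561·156 = 55.6 mol/h and L = F − V = 100.4 mol/h.

V = 55.6 mol/h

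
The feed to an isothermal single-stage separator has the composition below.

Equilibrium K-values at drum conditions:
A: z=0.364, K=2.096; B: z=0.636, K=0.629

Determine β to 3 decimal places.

Newton iteration, β⁰ = 0.5:
  β = 0.500: g = -0.0320, g' = -0.314 → β = 0.398
  β = 0.398: g = 0.0008, g' = -0.332 → β = 0.401
Converged at β = 0.401.

β = 0.401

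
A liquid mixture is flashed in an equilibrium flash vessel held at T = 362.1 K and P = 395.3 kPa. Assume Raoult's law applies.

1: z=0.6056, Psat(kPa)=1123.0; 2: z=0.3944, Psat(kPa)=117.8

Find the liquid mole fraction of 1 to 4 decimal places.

Raoult's law: Kᵢ = Pᵢˢᵃᵗ/P = Pᵢˢᵃᵗ/395.3.
  K_1 = 1123.0/395.3 = 2.840880, K_2 = 117.8/395.3 = 0.298002
Newton–Raphson from V/F = 0.66:
  V/F = 0.6600: g = -0.01257, g' = -1.0931 → V/F = 0.6485
  V/F = 0.6485: g = -0.00007, g' = -1.0814 → V/F = 0.6484
Converged at V/F = 0.6484.
Compositions from xᵢ = zᵢ/(1+V/F(Kᵢ−1)), yᵢ = Kᵢxᵢ:
  1: x = 0.2761, y = 0.7843
  2: x = 0.7239, y = 0.2157

x_1 = 0.2761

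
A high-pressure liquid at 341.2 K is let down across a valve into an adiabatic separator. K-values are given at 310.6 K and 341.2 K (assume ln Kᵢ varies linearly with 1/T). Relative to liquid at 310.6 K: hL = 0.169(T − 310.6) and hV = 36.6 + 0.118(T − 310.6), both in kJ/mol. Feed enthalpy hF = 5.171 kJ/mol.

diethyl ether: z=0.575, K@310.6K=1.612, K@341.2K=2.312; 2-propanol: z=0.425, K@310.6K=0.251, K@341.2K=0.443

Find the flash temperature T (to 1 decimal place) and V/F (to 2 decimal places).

T = 312.7 K, V/F = 0.13

Adiabatic flash: solve Rachford–Rice at each trial T, then check hF = ψ·hV(T) + (1−ψ)·hL(T).
  T = 310.6 K: K = (1.612, 0.251), RR gives ψ = 0.073, H_out = 2.681 kJ/mol
  T = 341.2 K: K = (2.312, 0.443), RR gives ψ = 0.708, H_out = 29.993 kJ/mol
  T = 325.9 K: K = (1.947, 0.338), RR gives ψ = 0.420, H_out = 17.618 kJ/mol
  T = 318.2 K: K = (1.775, 0.292), RR gives ψ = 0.263, H_out = 10.823 kJ/mol
  T = 314.4 K: K = (1.692, 0.271), RR gives ψ = 0.175, H_out = 7.006 kJ/mol
  T = 312.5 K: K = (1.652, 0.261), RR gives ψ = 0.126, H_out = 4.920 kJ/mol
Linear interpolation between T = 312.5 (H_out = 4.920) and T = 314.4 (H_out = 7.006) on hF = 5.171 gives T ≈ 312.7 K, at which ψ = 0.13.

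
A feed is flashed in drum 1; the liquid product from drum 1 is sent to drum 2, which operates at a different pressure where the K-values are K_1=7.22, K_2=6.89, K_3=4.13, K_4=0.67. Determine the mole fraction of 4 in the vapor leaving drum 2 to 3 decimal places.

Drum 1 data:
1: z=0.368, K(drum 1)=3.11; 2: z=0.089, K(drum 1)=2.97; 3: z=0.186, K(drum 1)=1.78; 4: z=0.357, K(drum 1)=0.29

y_4 (drum 2) = 0.625

Drum 1:
Let ψ₁ = V/F and solve Σ zᵢ(Kᵢ−1)/(1+ψ₁(Kᵢ−1)) = 0.
Check two-phase: ΣzᵢKᵢ = 1.843 > 1 and Σzᵢ/Kᵢ = 1.484 > 1, so g(0) = 0.843 > 0 and g(1) = -0.484 < 0.
Newton–Raphson from ψ₁ = 0.41:
  ψ₁ = 0.410: g = 0.2657, g' = -1.000 → ψ₁ = 0.676
  ψ₁ = 0.676: g = 0.0031, g' = -1.055 → ψ₁ = 0.679
Converged at ψ₁ = 0.679.
Drum-1 compositions:
  1: x = 0.151, y = 0.471
  2: x = 0.038, y = 0.113
  3: x = 0.122, y = 0.216
  4: x = 0.689, y = 0.200
Drum-2 feed = drum-1 liquid: z₂ = (0.1513, 0.0381, 0.1216, 0.6890).
Drum 2:
Rachford–Rice: g(ψ₂) = Σ zᵢ(Kᵢ−1)/(1+ψ₂(Kᵢ−1)) = 0.
Check two-phase: ΣzᵢKᵢ = 2.319 > 1 and Σzᵢ/Kᵢ = 1.084 > 1, so g(0) = 1.319 > 0 and g(1) = -0.084 < 0.
Newton iteration, ψ₂⁰ = 0.5:
  ψ₂ = 0.500: g = 0.1620, g' = -0.720 → ψ₂ = 0.725
  ψ₂ = 0.725: g = 0.0310, g' = -0.482 → ψ₂ = 0.789
  ψ₂ = 0.789: g = 0.0012, g' = -0.445 → ψ₂ = 0.792
Converged at ψ₂ = 0.792.
  1: x = 0.026, y = 0.184
  2: x = 0.007, y = 0.046
  3: x = 0.035, y = 0.144
  4: x = 0.933, y = 0.625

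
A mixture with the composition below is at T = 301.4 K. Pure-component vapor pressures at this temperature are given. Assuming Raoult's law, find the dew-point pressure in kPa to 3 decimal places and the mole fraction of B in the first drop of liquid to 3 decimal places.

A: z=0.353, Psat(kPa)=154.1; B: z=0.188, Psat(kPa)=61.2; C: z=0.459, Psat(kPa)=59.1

Pdew = 76.167 kPa, x_B = 0.234

At the dew point ψ → 1, so Σzᵢ/Kᵢ = 1 with Kᵢ = Pᵢˢᵃᵗ/P ⇒ 1/P = Σzᵢ/Pᵢˢᵃᵗ.
1/P = 0.353/154.1 + 0.188/61.2 + 0.459/59.1 = 0.013129 ⇒ P = 76.167 kPa
xᵢ = zᵢP/Pᵢˢᵃᵗ ⇒ x_B = 0.188·76.167/61.2 = 0.234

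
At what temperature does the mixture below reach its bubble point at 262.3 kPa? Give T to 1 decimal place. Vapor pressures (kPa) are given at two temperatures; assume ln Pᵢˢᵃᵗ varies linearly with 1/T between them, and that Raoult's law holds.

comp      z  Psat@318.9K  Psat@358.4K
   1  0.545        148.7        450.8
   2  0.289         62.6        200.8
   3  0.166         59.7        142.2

Bubble-point temperature: ΣzᵢPᵢˢᵃᵗ(T) = P. Interpolate ln Pᵢˢᵃᵗ = aᵢ + bᵢ/T.
  T = 318.9 K: ΣzᵢPᵢˢᵃᵗ = 109.04 kPa
  T = 358.4 K: ΣzᵢPᵢˢᵃᵗ = 327.32 kPa
  T = 338.6 K: ΣzᵢPᵢˢᵃᵗ = 194.68 kPa
  T = 348.5 K: ΣzᵢPᵢˢᵃᵗ = 254.27 kPa
  T = 353.4 K: ΣzᵢPᵢˢᵃᵗ = 288.63 kPa
  T = 350.9 K: ΣzᵢPᵢˢᵃᵗ = 270.67 kPa
Interpolating between 348.5 K and 350.9 K gives T ≈ 349.7 K.

T = 349.7 K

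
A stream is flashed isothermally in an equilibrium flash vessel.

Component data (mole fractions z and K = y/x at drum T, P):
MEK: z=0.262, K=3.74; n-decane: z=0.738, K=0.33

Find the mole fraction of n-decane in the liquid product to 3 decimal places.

Newton–Raphson from ψ = 0.36:
  ψ = 0.360: g = -0.2902, g' = -1.074 → ψ = 0.090
  ψ = 0.090: g = 0.0501, g' = -1.642 → ψ = 0.120
  ψ = 0.120: g = 0.0022, g' = -1.505 → ψ = 0.122
Converged at ψ = 0.122.
Compositions from xᵢ = zᵢ/(1+ψ(Kᵢ−1)), yᵢ = Kᵢxᵢ:
  MEK: x = 0.196, y = 0.735
  n-decane: x = 0.804, y = 0.265

x_n-decane = 0.804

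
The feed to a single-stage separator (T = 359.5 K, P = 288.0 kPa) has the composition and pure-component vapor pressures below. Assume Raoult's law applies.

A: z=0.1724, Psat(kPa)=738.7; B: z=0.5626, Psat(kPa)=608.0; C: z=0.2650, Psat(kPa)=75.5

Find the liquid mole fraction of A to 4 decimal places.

Raoult's law: Kᵢ = Pᵢˢᵃᵗ/P = Pᵢˢᵃᵗ/288.0.
  K_A = 738.7/288.0 = 2.564931, K_B = 608.0/288.0 = 2.111111, K_C = 75.5/288.0 = 0.262153
Let ψ = V/F and solve Σ zᵢ(Kᵢ−1)/(1+ψ(Kᵢ−1)) = 0.
Check two-phase: ΣzᵢKᵢ = 1.6994 > 1 and Σzᵢ/Kᵢ = 1.3446 > 1, so g(0) = 0.6994 > 0 and g(1) = -0.3446 < 0.
Iterate (Newton) starting at ψ = 0.62:
  ψ = 0.6200: g = 0.14667, g' = -0.8424 → ψ = 0.7941
  ψ = 0.7941: g = -0.01982, g' = -1.1214 → ψ = 0.7764
  ψ = 0.7764: g = -0.00040, g' = -1.0771 → ψ = 0.7761
Converged at ψ = 0.7761.
Compositions from xᵢ = zᵢ/(1+ψ(Kᵢ−1)), yᵢ = Kᵢxᵢ:
  A: x = 0.0779, y = 0.1997
  B: x = 0.3021, y = 0.6378
  C: x = 0.6200, y = 0.1625

x_A = 0.0779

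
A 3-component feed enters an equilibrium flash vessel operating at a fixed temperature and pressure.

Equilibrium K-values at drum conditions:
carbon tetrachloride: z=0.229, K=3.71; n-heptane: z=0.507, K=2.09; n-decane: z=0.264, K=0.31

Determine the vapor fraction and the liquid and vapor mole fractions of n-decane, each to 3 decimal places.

ψ = 0.881, x_n-decane = 0.674, y_n-decane = 0.209

Rachford–Rice: g(ψ) = Σ zᵢ(Kᵢ−1)/(1+ψ(Kᵢ−1)) = 0.
Check two-phase: ΣzᵢKᵢ = 1.991 > 1 and Σzᵢ/Kᵢ = 1.156 > 1, so g(0) = 0.991 > 0 and g(1) = -0.156 < 0.
Newton–Raphson from ψ = 0.5:
  ψ = 0.500: g = 0.3431, g' = -0.849 → ψ = 0.904
  ψ = 0.904: g = -0.0263, g' = -1.183 → ψ = 0.882
  ψ = 0.882: g = -0.0007, g' = -1.124 → ψ = 0.881
Converged at ψ = 0.881.
Compositions from xᵢ = zᵢ/(1+ψ(Kᵢ−1)), yᵢ = Kᵢxᵢ:
  carbon tetrachloride: x = 0.068, y = 0.251
  n-heptane: x = 0.259, y = 0.540
  n-decane: x = 0.674, y = 0.209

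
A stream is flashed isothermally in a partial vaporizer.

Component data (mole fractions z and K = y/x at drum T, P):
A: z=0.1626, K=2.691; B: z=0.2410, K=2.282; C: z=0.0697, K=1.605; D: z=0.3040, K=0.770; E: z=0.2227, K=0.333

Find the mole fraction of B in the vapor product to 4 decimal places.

Iterate (Newton) starting at V/F = 0.5:
  V/F = 0.5000: g = 0.06777, g' = -0.5422 → V/F = 0.6250
  V/F = 0.6250: g = -0.00058, g' = -0.5587 → V/F = 0.6239
Converged at V/F = 0.6239.
Compositions from xᵢ = zᵢ/(1+V/F(Kᵢ−1)), yᵢ = Kᵢxᵢ:
  A: x = 0.0791, y = 0.2129
  B: x = 0.1339, y = 0.3056
  C: x = 0.0506, y = 0.0812
  D: x = 0.3549, y = 0.2733
  E: x = 0.3814, y = 0.1270

y_B = 0.3056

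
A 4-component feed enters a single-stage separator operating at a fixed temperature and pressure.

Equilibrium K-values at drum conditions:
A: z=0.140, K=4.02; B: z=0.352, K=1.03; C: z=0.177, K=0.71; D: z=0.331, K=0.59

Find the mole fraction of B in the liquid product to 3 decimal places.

x_B = 0.348

Iterate (Newton) starting at β = 0.64:
  β = 0.640: g = -0.0925, g' = -0.273 → β = 0.302
  β = 0.302: g = 0.0205, g' = -0.440 → β = 0.348
  β = 0.348: g = 0.0010, g' = -0.398 → β = 0.351
Converged at β = 0.351.
Compositions from xᵢ = zᵢ/(1+β(Kᵢ−1)), yᵢ = Kᵢxᵢ:
  A: x = 0.068, y = 0.273
  B: x = 0.348, y = 0.359
  C: x = 0.197, y = 0.140
  D: x = 0.387, y = 0.228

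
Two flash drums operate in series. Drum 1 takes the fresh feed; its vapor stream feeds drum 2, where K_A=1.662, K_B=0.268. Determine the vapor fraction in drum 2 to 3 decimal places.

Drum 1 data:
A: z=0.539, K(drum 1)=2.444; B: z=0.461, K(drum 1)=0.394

Drum 1:
Binary case is linear: z₁(K₁−1)(1+ψ₁(K₂−1)) + z₂(K₂−1)(1+ψ₁(K₁−1)) = 0
⇒ ψ₁ = [z₁(K₁−1)+z₂(K₂−1)] / [−(K₁−1)(K₂−1)] = 0.4990/0.8751 = 0.570
Drum-1 compositions:
  A: x = 0.296, y = 0.722
  B: x = 0.704, y = 0.278
Drum-2 feed = drum-1 vapor: z₂ = (0.7225, 0.2775).
Drum 2:
Let ψ₂ = V/F and solve Σ zᵢ(Kᵢ−1)/(1+ψ₂(Kᵢ−1)) = 0.
Check two-phase: ΣzᵢKᵢ = 1.275 > 1 and Σzᵢ/Kᵢ = 1.470 > 1, so g(0) = 0.275 > 0 and g(1) = -0.470 < 0.
Binary case is linear: z₁(K₁−1)(1+ψ₂(K₂−1)) + z₂(K₂−1)(1+ψ₂(K₁−1)) = 0
⇒ ψ₂ = [z₁(K₁−1)+z₂(K₂−1)] / [−(K₁−1)(K₂−1)] = 0.2751/0.4846 = 0.568
  A: x = 0.525, y = 0.873
  B: x = 0.475, y = 0.127

V/F (drum 2) = 0.568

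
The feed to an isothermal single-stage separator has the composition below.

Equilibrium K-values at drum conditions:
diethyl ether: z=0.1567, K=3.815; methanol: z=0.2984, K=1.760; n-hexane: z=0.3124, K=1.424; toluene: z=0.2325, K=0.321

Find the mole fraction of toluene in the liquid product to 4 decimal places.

Rachford–Rice: g(V/F) = Σ zᵢ(Kᵢ−1)/(1+V/F(Kᵢ−1)) = 0.
g(0) = ΣzᵢKᵢ − 1 = 0.6425 and g(1) = 1 − Σzᵢ/Kᵢ = -0.1543, so a root lies in (0, 1).
Newton iteration, V/F⁰ = 0.62:
  V/F = 0.6200: g = 0.14707, g' = -0.5993 → V/F = 0.8654
  V/F = 0.8654: g = -0.02071, g' = -0.8282 → V/F = 0.8404
  V/F = 0.8404: g = -0.00054, g' = -0.7857 → V/F = 0.8397
Converged at V/F = 0.8397.
Compositions from xᵢ = zᵢ/(1+V/F(Kᵢ−1)), yᵢ = Kᵢxᵢ:
  diethyl ether: x = 0.0466, y = 0.1777
  methanol: x = 0.1822, y = 0.3206
  n-hexane: x = 0.2304, y = 0.3281
  toluene: x = 0.5409, y = 0.1736

x_toluene = 0.5409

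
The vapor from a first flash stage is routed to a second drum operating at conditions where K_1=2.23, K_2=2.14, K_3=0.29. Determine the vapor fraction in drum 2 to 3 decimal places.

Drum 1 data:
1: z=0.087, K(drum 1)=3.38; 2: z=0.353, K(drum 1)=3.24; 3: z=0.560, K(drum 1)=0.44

Drum 1:
Let ψ₁ = V/F and solve Σ zᵢ(Kᵢ−1)/(1+ψ₁(Kᵢ−1)) = 0.
Feasibility: ΣzᵢKᵢ = 1.684, Σzᵢ/Kᵢ = 1.407 — both > 1, two phases present.
Newton–Raphson from ψ₁ = 0.4:
  ψ₁ = 0.400: g = 0.1190, g' = -0.914 → ψ₁ = 0.530
  ψ₁ = 0.530: g = 0.0069, g' = -0.822 → ψ₁ = 0.539
Converged at ψ₁ = 0.539.
Drum-1 compositions:
  1: x = 0.038, y = 0.129
  2: x = 0.160, y = 0.518
  3: x = 0.802, y = 0.353
Drum-2 feed = drum-1 vapor: z₂ = (0.1289, 0.5183, 0.3528).
Drum 2:
Newton iteration, ψ₂⁰ = 0.5:
  ψ₂ = 0.500: g = 0.0861, g' = -0.776 → ψ₂ = 0.611
  ψ₂ = 0.611: g = -0.0037, g' = -0.852 → ψ₂ = 0.607
Converged at ψ₂ = 0.607.
  1: x = 0.074, y = 0.165
  2: x = 0.306, y = 0.656
  3: x = 0.620, y = 0.180

V/F (drum 2) = 0.607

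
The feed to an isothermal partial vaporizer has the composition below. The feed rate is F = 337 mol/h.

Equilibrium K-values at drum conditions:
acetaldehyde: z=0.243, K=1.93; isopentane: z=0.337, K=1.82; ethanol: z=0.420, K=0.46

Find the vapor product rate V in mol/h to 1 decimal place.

Rachford–Rice: g(β) = Σ zᵢ(Kᵢ−1)/(1+β(Kᵢ−1)) = 0.
Feasibility: ΣzᵢKᵢ = 1.276, Σzᵢ/Kᵢ = 1.224 — both > 1, two phases present.
Newton–Raphson from β = 0.5:
  β = 0.500: g = 0.0396, g' = -0.442 → β = 0.590
  β = 0.590: g = -0.0005, g' = -0.454 → β = 0.588
Converged at β = 0.588.
Then V = β·F = 0.5885·337 = 198.3 mol/h and L = F − V = 138.7 mol/h.

V = 198.3 mol/h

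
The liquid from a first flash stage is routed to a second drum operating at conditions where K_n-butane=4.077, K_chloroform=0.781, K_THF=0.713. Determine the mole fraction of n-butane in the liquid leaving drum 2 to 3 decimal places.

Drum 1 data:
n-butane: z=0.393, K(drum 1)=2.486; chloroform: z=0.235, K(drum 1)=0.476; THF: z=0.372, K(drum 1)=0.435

Drum 1:
Iterate (Newton) starting at ψ₁ = 0.51:
  ψ₁ = 0.510: g = -0.1311, g' = -0.635 → ψ₁ = 0.304
  ψ₁ = 0.304: g = 0.0022, g' = -0.676 → ψ₁ = 0.307
Converged at ψ₁ = 0.307.
Drum-1 compositions:
  n-butane: x = 0.270, y = 0.671
  chloroform: x = 0.280, y = 0.133
  THF: x = 0.450, y = 0.196
Drum-2 feed = drum-1 liquid: z₂ = (0.2699, 0.2801, 0.4501).
Drum 2:
Material balance + equilibrium reduce to Σ zᵢ(Kᵢ−1)/(1+ψ₂(Kᵢ−1)) = 0.
Feasibility: ΣzᵢKᵢ = 1.640, Σzᵢ/Kᵢ = 1.056 — both > 1, two phases present.
Newton–Raphson from ψ₂ = 0.43:
  ψ₂ = 0.430: g = 0.1424, g' = -0.538 → ψ₂ = 0.695
  ψ₂ = 0.695: g = 0.0310, g' = -0.336 → ψ₂ = 0.787
  ψ₂ = 0.787: g = 0.0018, g' = -0.300 → ψ₂ = 0.793
Converged at ψ₂ = 0.793.
  n-butane: x = 0.078, y = 0.320
  chloroform: x = 0.339, y = 0.265
  THF: x = 0.583, y = 0.415

x_n-butane (drum 2) = 0.078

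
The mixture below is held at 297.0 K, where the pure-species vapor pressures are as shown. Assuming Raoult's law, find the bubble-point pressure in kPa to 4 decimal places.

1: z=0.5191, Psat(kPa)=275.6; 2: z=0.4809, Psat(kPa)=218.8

At the bubble point ψ → 0, so ΣzᵢKᵢ = 1 with Kᵢ = Pᵢˢᵃᵗ/P ⇒ P = ΣzᵢPᵢˢᵃᵗ.
P = 0.5191·275.6 + 0.4809·218.8 = 248.2849 kPa

Pbub = 248.2849 kPa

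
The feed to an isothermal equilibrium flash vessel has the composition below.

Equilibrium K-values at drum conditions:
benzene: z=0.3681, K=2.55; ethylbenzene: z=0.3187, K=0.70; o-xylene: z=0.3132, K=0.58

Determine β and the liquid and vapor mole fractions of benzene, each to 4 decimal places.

Rachford–Rice: g(β) = Σ zᵢ(Kᵢ−1)/(1+β(Kᵢ−1)) = 0.
g(0) = ΣzᵢKᵢ − 1 = 0.3434 and g(1) = 1 − Σzᵢ/Kᵢ = -0.1396, so a root lies in (0, 1).
Newton iteration, β⁰ = 0.65:
  β = 0.6500: g = -0.01550, g' = -0.3682 → β = 0.6079
  β = 0.6079: g = 0.00018, g' = -0.3770 → β = 0.6084
Converged at β = 0.6084.
Compositions from xᵢ = zᵢ/(1+β(Kᵢ−1)), yᵢ = Kᵢxᵢ:
  benzene: x = 0.1895, y = 0.4831
  ethylbenzene: x = 0.3899, y = 0.2729
  o-xylene: x = 0.4207, y = 0.2440

β = 0.6084, x_benzene = 0.1895, y_benzene = 0.4831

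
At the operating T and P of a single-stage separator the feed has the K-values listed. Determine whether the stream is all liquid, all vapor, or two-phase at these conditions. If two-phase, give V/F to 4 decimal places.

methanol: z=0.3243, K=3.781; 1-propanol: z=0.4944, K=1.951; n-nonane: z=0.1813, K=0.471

all vapor

ΣzᵢKᵢ = 2.2761; Σzᵢ/Kᵢ = 0.7241.
Since Σzᵢ/Kᵢ < 1 the mixture is above its dew point — single vapor phase.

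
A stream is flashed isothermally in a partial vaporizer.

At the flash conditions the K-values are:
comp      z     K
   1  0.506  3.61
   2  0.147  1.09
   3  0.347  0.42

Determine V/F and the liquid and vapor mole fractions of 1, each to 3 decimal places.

Material balance + equilibrium reduce to Σ zᵢ(Kᵢ−1)/(1+V/F(Kᵢ−1)) = 0.
g(0) = ΣzᵢKᵢ − 1 = 1.133 and g(1) = 1 − Σzᵢ/Kᵢ = -0.101, so a root lies in (0, 1).
Newton–Raphson from V/F = 0.6:
  V/F = 0.600: g = 0.2185, g' = -0.799 → V/F = 0.873
  V/F = 0.873: g = 0.0070, g' = -0.801 → V/F = 0.882
Converged at V/F = 0.882.
Compositions from xᵢ = zᵢ/(1+V/F(Kᵢ−1)), yᵢ = Kᵢxᵢ:
  1: x = 0.153, y = 0.553
  2: x = 0.136, y = 0.148
  3: x = 0.711, y = 0.298

V/F = 0.882, x_1 = 0.153, y_1 = 0.553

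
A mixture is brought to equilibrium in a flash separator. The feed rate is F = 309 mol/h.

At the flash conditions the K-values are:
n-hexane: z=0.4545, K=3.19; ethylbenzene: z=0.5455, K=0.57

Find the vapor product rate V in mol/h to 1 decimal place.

V = 249.6 mol/h

Material balance + equilibrium reduce to Σ zᵢ(Kᵢ−1)/(1+V/F(Kᵢ−1)) = 0.
Feasibility: ΣzᵢKᵢ = 1.7608, Σzᵢ/Kᵢ = 1.0995 — both > 1, two phases present.
Newton–Raphson from V/F = 0.58:
  V/F = 0.5800: g = 0.12594, g' = -0.6020 → V/F = 0.7892
  V/F = 0.7892: g = 0.00976, g' = -0.5239 → V/F = 0.8078
  V/F = 0.8078: g = 0.00003, g' = -0.5211 → V/F = 0.8079
Converged at V/F = 0.8079.
Then V = V/F·F = 0.8079·309 = 249.6 mol/h and L = F − V = 59.4 mol/h.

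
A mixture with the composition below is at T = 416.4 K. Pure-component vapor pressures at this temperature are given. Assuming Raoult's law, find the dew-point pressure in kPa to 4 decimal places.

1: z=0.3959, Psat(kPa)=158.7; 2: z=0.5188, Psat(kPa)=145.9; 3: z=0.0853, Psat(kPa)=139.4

At the dew point ψ → 1, so Σzᵢ/Kᵢ = 1 with Kᵢ = Pᵢˢᵃᵗ/P ⇒ 1/P = Σzᵢ/Pᵢˢᵃᵗ.
1/P = 0.3959/158.7 + 0.5188/145.9 + 0.0853/139.4 = 0.0066624 ⇒ P = 150.0958 kPa

Pdew = 150.0958 kPa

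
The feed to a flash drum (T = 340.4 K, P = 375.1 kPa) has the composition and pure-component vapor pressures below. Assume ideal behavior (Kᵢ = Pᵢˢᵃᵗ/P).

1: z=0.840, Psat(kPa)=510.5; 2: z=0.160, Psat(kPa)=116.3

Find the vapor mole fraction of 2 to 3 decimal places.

Raoult's law: Kᵢ = Pᵢˢᵃᵗ/P = Pᵢˢᵃᵗ/375.1.
  K_1 = 510.5/375.1 = 1.36097, K_2 = 116.3/375.1 = 0.31005
Material balance + equilibrium reduce to Σ zᵢ(Kᵢ−1)/(1+V/F(Kᵢ−1)) = 0.
Feasibility: ΣzᵢKᵢ = 1.193, Σzᵢ/Kᵢ = 1.133 — both > 1, two phases present.
Iterate (Newton) starting at V/F = 0.5:
  V/F = 0.500: g = 0.0883, g' = -0.256 → V/F = 0.845
  V/F = 0.845: g = -0.0324, g' = -0.502 → V/F = 0.781
  V/F = 0.781: g = -0.0026, g' = -0.424 → V/F = 0.774
Converged at V/F = 0.774.
Compositions from xᵢ = zᵢ/(1+V/F(Kᵢ−1)), yᵢ = Kᵢxᵢ:
  1: x = 0.657, y = 0.894
  2: x = 0.343, y = 0.106

y_2 = 0.106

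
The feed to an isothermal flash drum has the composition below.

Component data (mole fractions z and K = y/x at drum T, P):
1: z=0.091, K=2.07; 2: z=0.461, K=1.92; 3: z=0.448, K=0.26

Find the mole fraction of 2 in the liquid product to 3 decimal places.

Let ψ = V/F and solve Σ zᵢ(Kᵢ−1)/(1+ψ(Kᵢ−1)) = 0.
g(0) = ΣzᵢKᵢ − 1 = 0.190 and g(1) = 1 − Σzᵢ/Kᵢ = -1.007, so a root lies in (0, 1).
Iterate (Newton) starting at ψ = 0.42:
  ψ = 0.420: g = -0.1079, g' = -0.769 → ψ = 0.280
  ψ = 0.280: g = -0.0058, g' = -0.699 → ψ = 0.271
Converged at ψ = 0.271.
Compositions from xᵢ = zᵢ/(1+ψ(Kᵢ−1)), yᵢ = Kᵢxᵢ:
  1: x = 0.071, y = 0.146
  2: x = 0.369, y = 0.708
  3: x = 0.561, y = 0.146

x_2 = 0.369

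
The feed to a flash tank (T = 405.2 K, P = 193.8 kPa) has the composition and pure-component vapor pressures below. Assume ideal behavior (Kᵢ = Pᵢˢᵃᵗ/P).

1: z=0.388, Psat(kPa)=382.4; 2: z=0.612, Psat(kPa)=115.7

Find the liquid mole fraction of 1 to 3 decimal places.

x_1 = 0.293

Raoult's law: Kᵢ = Pᵢˢᵃᵗ/P = Pᵢˢᵃᵗ/193.8.
  K_1 = 382.4/193.8 = 1.97317, K_2 = 115.7/193.8 = 0.59701
Rachford–Rice: g(ψ) = Σ zᵢ(Kᵢ−1)/(1+ψ(Kᵢ−1)) = 0.
Feasibility: ΣzᵢKᵢ = 1.131, Σzᵢ/Kᵢ = 1.222 — both > 1, two phases present.
Binary case is linear: z₁(K₁−1)(1+ψ(K₂−1)) + z₂(K₂−1)(1+ψ(K₁−1)) = 0
⇒ ψ = [z₁(K₁−1)+z₂(K₂−1)] / [−(K₁−1)(K₂−1)] = 0.1310/0.3922 = 0.334
Compositions from xᵢ = zᵢ/(1+ψ(Kᵢ−1)), yᵢ = Kᵢxᵢ:
  1: x = 0.293, y = 0.578
  2: x = 0.707, y = 0.422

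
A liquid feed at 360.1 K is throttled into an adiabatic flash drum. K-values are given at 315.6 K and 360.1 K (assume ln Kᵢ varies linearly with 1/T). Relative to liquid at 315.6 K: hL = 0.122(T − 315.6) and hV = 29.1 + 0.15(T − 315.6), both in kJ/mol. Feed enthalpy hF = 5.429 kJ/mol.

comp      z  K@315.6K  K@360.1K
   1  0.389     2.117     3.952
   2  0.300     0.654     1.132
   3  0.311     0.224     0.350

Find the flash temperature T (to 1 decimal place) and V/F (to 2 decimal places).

Adiabatic flash: solve Rachford–Rice at each trial T, then check hF = ψ·hV(T) + (1−ψ)·hL(T).
  T = 315.6 K: K = (2.117, 0.654, 0.224), RR gives ψ = 0.134, H_out = 3.888 kJ/mol
  T = 360.1 K: K = (3.952, 1.132, 0.350), RR gives ψ = 0.749, H_out = 28.148 kJ/mol
  T = 337.9 K: K = (2.955, 0.877, 0.284), RR gives ψ = 0.498, H_out = 17.524 kJ/mol
  T = 326.8 K: K = (2.517, 0.761, 0.254), RR gives ψ = 0.340, H_out = 11.381 kJ/mol
  T = 321.2 K: K = (2.312, 0.707, 0.239), RR gives ψ = 0.245, H_out = 7.862 kJ/mol
  T = 318.4 K: K = (2.213, 0.680, 0.231), RR gives ψ = 0.192, H_out = 5.944 kJ/mol
  T = 317.0 K: K = (2.165, 0.667, 0.228), RR gives ψ = 0.164, H_out = 4.935 kJ/mol
Linear interpolation between T = 317.0 (H_out = 4.935) and T = 318.4 (H_out = 5.944) on hF = 5.429 gives T ≈ 317.7 K, at which ψ = 0.18.

T = 317.7 K, V/F = 0.18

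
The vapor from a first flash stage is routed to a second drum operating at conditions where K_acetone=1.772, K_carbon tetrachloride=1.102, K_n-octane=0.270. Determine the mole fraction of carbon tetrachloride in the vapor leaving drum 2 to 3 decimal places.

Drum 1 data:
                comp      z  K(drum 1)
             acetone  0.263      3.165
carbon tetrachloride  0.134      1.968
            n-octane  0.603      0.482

y_carbon tetrachloride (drum 2) = 0.204

Drum 1:
Newton iteration, ψ₁⁰ = 0.67:
  ψ₁ = 0.670: g = -0.1673, g' = -0.631 → ψ₁ = 0.405
  ψ₁ = 0.405: g = 0.0014, g' = -0.674 → ψ₁ = 0.407
Converged at ψ₁ = 0.407.
Drum-1 compositions:
  acetone: x = 0.140, y = 0.443
  carbon tetrachloride: x = 0.096, y = 0.189
  n-octane: x = 0.764, y = 0.368
Drum-2 feed = drum-1 vapor: z₂ = (0.4425, 0.1892, 0.3683).
Drum 2:
Let ψ₂ = V/F and solve Σ zᵢ(Kᵢ−1)/(1+ψ₂(Kᵢ−1)) = 0.
g(0) = ΣzᵢKᵢ − 1 = 0.092 and g(1) = 1 − Σzᵢ/Kᵢ = -0.785, so a root lies in (0, 1).
Newton–Raphson from ψ₂ = 0.59:
  ψ₂ = 0.590: g = -0.2193, g' = -0.732 → ψ₂ = 0.290
  ψ₂ = 0.290: g = -0.0433, g' = -0.494 → ψ₂ = 0.203
  ψ₂ = 0.203: g = -0.0012, g' = -0.469 → ψ₂ = 0.200
Converged at ψ₂ = 0.200.
  acetone: x = 0.383, y = 0.679
  carbon tetrachloride: x = 0.185, y = 0.204
  n-octane: x = 0.431, y = 0.116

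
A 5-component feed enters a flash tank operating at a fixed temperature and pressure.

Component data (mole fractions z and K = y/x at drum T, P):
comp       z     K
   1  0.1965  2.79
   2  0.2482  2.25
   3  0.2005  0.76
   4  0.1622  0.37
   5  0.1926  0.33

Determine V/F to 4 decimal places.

Rachford–Rice: g(V/F) = Σ zᵢ(Kᵢ−1)/(1+V/F(Kᵢ−1)) = 0.
g(0) = ΣzᵢKᵢ − 1 = 0.3826 and g(1) = 1 − Σzᵢ/Kᵢ = -0.4666, so a root lies in (0, 1).
Iterate (Newton) starting at V/F = 0.5:
  V/F = 0.5000: g = -0.02137, g' = -0.6698 → V/F = 0.4681
  V/F = 0.4681: g = -0.00003, g' = -0.6684 → V/F = 0.4680
Converged at V/F = 0.4680.

V/F = 0.4680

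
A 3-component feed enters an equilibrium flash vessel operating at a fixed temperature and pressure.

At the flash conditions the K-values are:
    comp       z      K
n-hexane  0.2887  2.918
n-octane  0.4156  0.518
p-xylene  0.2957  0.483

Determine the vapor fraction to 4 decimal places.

ψ = 0.2105

Rachford–Rice: g(ψ) = Σ zᵢ(Kᵢ−1)/(1+ψ(Kᵢ−1)) = 0.
Check two-phase: ΣzᵢKᵢ = 1.2005 > 1 and Σzᵢ/Kᵢ = 1.5135 > 1, so g(0) = 0.2005 > 0 and g(1) = -0.5135 < 0.
Newton–Raphson from ψ = 0.55:
  ψ = 0.5500: g = -0.21673, g' = -0.5846 → ψ = 0.1793
  ψ = 0.1793: g = 0.02429, g' = -0.7998 → ψ = 0.2096
  ψ = 0.2096: g = 0.00063, g' = -0.7591 → ψ = 0.2105
Converged at ψ = 0.2105.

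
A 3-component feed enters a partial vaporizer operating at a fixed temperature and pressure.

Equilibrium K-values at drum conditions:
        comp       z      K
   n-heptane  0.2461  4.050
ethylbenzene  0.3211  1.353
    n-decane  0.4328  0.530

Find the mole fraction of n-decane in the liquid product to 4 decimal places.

Rachford–Rice: g(ψ) = Σ zᵢ(Kᵢ−1)/(1+ψ(Kᵢ−1)) = 0.
Check two-phase: ΣzᵢKᵢ = 1.6605 > 1 and Σzᵢ/Kᵢ = 1.1147 > 1, so g(0) = 0.6605 > 0 and g(1) = -0.1147 < 0.
Iterate (Newton) starting at ψ = 0.44:
  ψ = 0.4400: g = 0.16216, g' = -0.5993 → ψ = 0.7106
  ψ = 0.7106: g = 0.02219, g' = -0.4693 → ψ = 0.7579
  ψ = 0.7579: g = 0.00013, g' = -0.4643 → ψ = 0.7581
Converged at ψ = 0.7581.
Compositions from xᵢ = zᵢ/(1+ψ(Kᵢ−1)), yᵢ = Kᵢxᵢ:
  n-heptane: x = 0.0743, y = 0.3009
  ethylbenzene: x = 0.2533, y = 0.3427
  n-decane: x = 0.6724, y = 0.3564

x_n-decane = 0.6724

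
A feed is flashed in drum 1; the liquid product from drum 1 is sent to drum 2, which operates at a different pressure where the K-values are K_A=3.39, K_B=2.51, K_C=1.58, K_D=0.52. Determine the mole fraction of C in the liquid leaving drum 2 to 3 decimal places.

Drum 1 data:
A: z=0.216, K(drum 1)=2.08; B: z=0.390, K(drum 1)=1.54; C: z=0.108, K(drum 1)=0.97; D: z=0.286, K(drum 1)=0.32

Drum 1:
Newton–Raphson from ψ₁ = 0.5:
  ψ₁ = 0.500: g = 0.0194, g' = -0.480 → ψ₁ = 0.540
Converged at ψ₁ = 0.540.
Drum-1 compositions:
  A: x = 0.136, y = 0.284
  B: x = 0.302, y = 0.465
  C: x = 0.110, y = 0.106
  D: x = 0.452, y = 0.145
Drum-2 feed = drum-1 liquid: z₂ = (0.1365, 0.3020, 0.1098, 0.4517).
Drum 2:
Rachford–Rice: g(ψ₂) = Σ zᵢ(Kᵢ−1)/(1+ψ₂(Kᵢ−1)) = 0.
Feasibility: ΣzᵢKᵢ = 1.629, Σzᵢ/Kᵢ = 1.099 — both > 1, two phases present.
Iterate (Newton) starting at ψ₂ = 0.51:
  ψ₂ = 0.510: g = 0.1666, g' = -0.583 → ψ₂ = 0.796
  ψ₂ = 0.796: g = 0.0121, g' = -0.524 → ψ₂ = 0.819
Converged at ψ₂ = 0.819.
  A: x = 0.046, y = 0.156
  B: x = 0.135, y = 0.339
  C: x = 0.074, y = 0.118
  D: x = 0.744, y = 0.387

x_C (drum 2) = 0.074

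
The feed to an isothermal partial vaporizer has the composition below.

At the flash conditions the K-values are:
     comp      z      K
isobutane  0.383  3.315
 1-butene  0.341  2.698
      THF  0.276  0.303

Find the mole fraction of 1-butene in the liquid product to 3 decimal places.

x_1-butene = 0.135

Newton–Raphson from β = 0.5:
  β = 0.500: g = 0.4288, g' = -1.044 → β = 0.911
  β = 0.911: g = -0.0139, g' = -1.369 → β = 0.900
Converged at β = 0.900.
Compositions from xᵢ = zᵢ/(1+β(Kᵢ−1)), yᵢ = Kᵢxᵢ:
  isobutane: x = 0.124, y = 0.412
  1-butene: x = 0.135, y = 0.364
  THF: x = 0.741, y = 0.225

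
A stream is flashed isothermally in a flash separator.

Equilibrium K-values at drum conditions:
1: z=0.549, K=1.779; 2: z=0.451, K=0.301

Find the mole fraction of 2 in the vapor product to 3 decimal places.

y_2 = 0.159

Newton–Raphson from ψ = 0.32:
  ψ = 0.320: g = -0.0637, g' = -0.579 → ψ = 0.210
  ψ = 0.210: g = -0.0019, g' = -0.549 → ψ = 0.206
Converged at ψ = 0.206.
Compositions from xᵢ = zᵢ/(1+ψ(Kᵢ−1)), yᵢ = Kᵢxᵢ:
  1: x = 0.473, y = 0.841
  2: x = 0.527, y = 0.159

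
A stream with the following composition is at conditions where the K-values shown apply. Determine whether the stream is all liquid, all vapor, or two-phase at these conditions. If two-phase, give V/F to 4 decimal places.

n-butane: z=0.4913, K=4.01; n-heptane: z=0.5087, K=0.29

two-phase, V/F = 0.5230

ΣzᵢKᵢ = 2.1176; Σzᵢ/Kᵢ = 1.8767.
Both exceed 1, so a two-phase solution exists.
Material balance + equilibrium reduce to Σ zᵢ(Kᵢ−1)/(1+ψ(Kᵢ−1)) = 0.
Newton iteration, ψ⁰ = 0.5:
  ψ = 0.5000: g = 0.03038, g' = -1.3258 → ψ = 0.5229
  ψ = 0.5229: g = 0.00007, g' = -1.3206 → ψ = 0.5230
Converged at ψ = 0.5230.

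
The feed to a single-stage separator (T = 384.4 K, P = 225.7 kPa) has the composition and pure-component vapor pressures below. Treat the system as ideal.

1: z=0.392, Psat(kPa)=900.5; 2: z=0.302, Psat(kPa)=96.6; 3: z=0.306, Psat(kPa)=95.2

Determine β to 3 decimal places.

β = 0.478

Raoult's law: Kᵢ = Pᵢˢᵃᵗ/P = Pᵢˢᵃᵗ/225.7.
  K_1 = 900.5/225.7 = 3.98981, K_2 = 96.6/225.7 = 0.42800, K_3 = 95.2/225.7 = 0.42180
Newton–Raphson from β = 0.5:
  β = 0.500: g = -0.0211, g' = -0.959 → β = 0.478
Converged at β = 0.478.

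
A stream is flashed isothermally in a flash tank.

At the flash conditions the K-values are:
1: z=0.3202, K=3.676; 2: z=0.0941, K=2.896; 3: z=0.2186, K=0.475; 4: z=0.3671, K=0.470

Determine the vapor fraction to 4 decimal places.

Material balance + equilibrium reduce to Σ zᵢ(Kᵢ−1)/(1+ψ(Kᵢ−1)) = 0.
Check two-phase: ΣzᵢKᵢ = 1.7259 > 1 and Σzᵢ/Kᵢ = 1.3609 > 1, so g(0) = 0.7259 > 0 and g(1) = -0.3609 < 0.
Newton–Raphson from ψ = 0.58:
  ψ = 0.5800: g = -0.02521, g' = -0.7683 → ψ = 0.5472
  ψ = 0.5472: g = 0.00022, g' = -0.7822 → ψ = 0.5475
Converged at ψ = 0.5475.

ψ = 0.5475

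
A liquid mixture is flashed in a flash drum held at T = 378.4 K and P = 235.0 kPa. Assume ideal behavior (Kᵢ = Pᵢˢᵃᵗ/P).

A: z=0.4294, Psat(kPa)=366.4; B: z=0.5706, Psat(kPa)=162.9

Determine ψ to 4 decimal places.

ψ = 0.3791

Raoult's law: Kᵢ = Pᵢˢᵃᵗ/P = Pᵢˢᵃᵗ/235.0.
  K_A = 366.4/235.0 = 1.559149, K_B = 162.9/235.0 = 0.693191
Rachford–Rice: g(ψ) = Σ zᵢ(Kᵢ−1)/(1+ψ(Kᵢ−1)) = 0.
Feasibility: ΣzᵢKᵢ = 1.0650, Σzᵢ/Kᵢ = 1.0986 — both > 1, two phases present.
Binary case is linear: z₁(K₁−1)(1+ψ(K₂−1)) + z₂(K₂−1)(1+ψ(K₁−1)) = 0
⇒ ψ = [z₁(K₁−1)+z₂(K₂−1)] / [−(K₁−1)(K₂−1)] = 0.06503/0.17155 = 0.3791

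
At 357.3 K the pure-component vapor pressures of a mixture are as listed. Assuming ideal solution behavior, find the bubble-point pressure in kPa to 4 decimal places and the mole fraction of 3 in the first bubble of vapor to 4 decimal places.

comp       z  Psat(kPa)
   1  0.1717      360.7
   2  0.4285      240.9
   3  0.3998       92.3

At the bubble point ψ → 0, so ΣzᵢKᵢ = 1 with Kᵢ = Pᵢˢᵃᵗ/P ⇒ P = ΣzᵢPᵢˢᵃᵗ.
P = 0.1717·360.7 + 0.4285·240.9 + 0.3998·92.3 = 202.0594 kPa
yᵢ = zᵢPᵢˢᵃᵗ/P ⇒ y_3 = 0.3998·92.3/202.0594 = 0.1826

Pbub = 202.0594 kPa, y_3 = 0.1826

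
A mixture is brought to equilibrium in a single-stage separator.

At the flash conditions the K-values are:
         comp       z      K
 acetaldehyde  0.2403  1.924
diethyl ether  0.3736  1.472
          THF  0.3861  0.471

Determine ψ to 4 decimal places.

ψ = 0.5476

Rachford–Rice: g(ψ) = Σ zᵢ(Kᵢ−1)/(1+ψ(Kᵢ−1)) = 0.
Check two-phase: ΣzᵢKᵢ = 1.1941 > 1 and Σzᵢ/Kᵢ = 1.1984 > 1, so g(0) = 0.1941 > 0 and g(1) = -0.1984 < 0.
Iterate (Newton) starting at ψ = 0.4:
  ψ = 0.4000: g = 0.05139, g' = -0.3421 → ψ = 0.5502
  ψ = 0.5502: g = -0.00092, g' = -0.3576 → ψ = 0.5476
Converged at ψ = 0.5476.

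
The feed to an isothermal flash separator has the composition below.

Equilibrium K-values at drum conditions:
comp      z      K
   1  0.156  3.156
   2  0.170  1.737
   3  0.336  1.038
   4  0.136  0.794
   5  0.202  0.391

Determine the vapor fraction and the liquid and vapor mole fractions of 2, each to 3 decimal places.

Let ψ = V/F and solve Σ zᵢ(Kᵢ−1)/(1+ψ(Kᵢ−1)) = 0.
g(0) = ΣzᵢKᵢ − 1 = 0.323 and g(1) = 1 − Σzᵢ/Kᵢ = -0.159, so a root lies in (0, 1).
Iterate (Newton) starting at ψ = 0.35:
  ψ = 0.350: g = 0.1174, g' = -0.422 → ψ = 0.628
  ψ = 0.628: g = 0.0096, g' = -0.379 → ψ = 0.653
Converged at ψ = 0.653.
Compositions from xᵢ = zᵢ/(1+ψ(Kᵢ−1)), yᵢ = Kᵢxᵢ:
  1: x = 0.065, y = 0.204
  2: x = 0.115, y = 0.199
  3: x = 0.328, y = 0.340
  4: x = 0.157, y = 0.125
  5: x = 0.335, y = 0.131

ψ = 0.653, x_2 = 0.115, y_2 = 0.199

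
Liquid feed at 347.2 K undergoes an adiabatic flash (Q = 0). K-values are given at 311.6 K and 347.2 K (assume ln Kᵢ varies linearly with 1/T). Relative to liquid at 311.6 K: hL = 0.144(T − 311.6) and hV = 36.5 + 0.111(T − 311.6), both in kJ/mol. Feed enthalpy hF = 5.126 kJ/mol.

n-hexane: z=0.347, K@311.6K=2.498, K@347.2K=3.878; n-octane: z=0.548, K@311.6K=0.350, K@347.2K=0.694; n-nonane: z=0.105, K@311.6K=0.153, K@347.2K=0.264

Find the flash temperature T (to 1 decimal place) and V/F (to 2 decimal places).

T = 315.3 K, V/F = 0.13

Adiabatic flash: solve Rachford–Rice at each trial T, then check hF = ψ·hV(T) + (1−ψ)·hL(T).
  T = 311.6 K: K = (2.498, 0.350, 0.153), RR gives ψ = 0.073, H_out = 2.658 kJ/mol
  T = 347.2 K: K = (3.878, 0.694, 0.264), RR gives ψ = 0.635, H_out = 27.557 kJ/mol
  T = 329.4 K: K = (3.150, 0.502, 0.204), RR gives ψ = 0.326, H_out = 14.268 kJ/mol
  T = 320.5 K: K = (2.814, 0.421, 0.177), RR gives ψ = 0.200, H_out = 8.517 kJ/mol
  T = 316.1 K: K = (2.655, 0.385, 0.165), RR gives ψ = 0.138, H_out = 5.670 kJ/mol
  T = 313.9 K: K = (2.578, 0.368, 0.159), RR gives ψ = 0.107, H_out = 4.215 kJ/mol
Linear interpolation between T = 313.9 (H_out = 4.215) and T = 316.1 (H_out = 5.670) on hF = 5.126 gives T ≈ 315.3 K, at which ψ = 0.13.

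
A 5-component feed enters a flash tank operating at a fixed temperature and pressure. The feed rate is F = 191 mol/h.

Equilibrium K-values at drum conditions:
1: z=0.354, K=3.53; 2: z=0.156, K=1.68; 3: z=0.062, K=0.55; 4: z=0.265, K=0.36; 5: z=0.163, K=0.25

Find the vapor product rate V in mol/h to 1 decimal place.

V = 94.2 mol/h

Material balance + equilibrium reduce to Σ zᵢ(Kᵢ−1)/(1+V/F(Kᵢ−1)) = 0.
Check two-phase: ΣzᵢKᵢ = 1.682 > 1 and Σzᵢ/Kᵢ = 1.694 > 1, so g(0) = 0.682 > 0 and g(1) = -0.694 < 0.
Iterate (Newton) starting at V/F = 0.5:
  V/F = 0.500: g = -0.0064, g' = -0.972 → V/F = 0.493
Converged at V/F = 0.493.
Then V = V/F·F = 0.4934·191 = 94.2 mol/h and L = F − V = 96.8 mol/h.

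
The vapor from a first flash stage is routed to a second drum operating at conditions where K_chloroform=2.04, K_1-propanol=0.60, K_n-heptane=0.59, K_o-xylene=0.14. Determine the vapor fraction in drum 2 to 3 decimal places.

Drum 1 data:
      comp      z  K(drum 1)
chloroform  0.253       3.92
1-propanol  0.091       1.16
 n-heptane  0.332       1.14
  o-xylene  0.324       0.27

Drum 1:
Material balance + equilibrium reduce to Σ zᵢ(Kᵢ−1)/(1+ψ₁(Kᵢ−1)) = 0.
g(0) = ΣzᵢKᵢ − 1 = 0.563 and g(1) = 1 − Σzᵢ/Kᵢ = -0.634, so a root lies in (0, 1).
Iterate (Newton) starting at ψ₁ = 0.39:
  ψ₁ = 0.390: g = 0.0725, g' = -0.817 → ψ₁ = 0.479
  ψ₁ = 0.479: g = 0.0015, g' = -0.791 → ψ₁ = 0.481
Converged at ψ₁ = 0.481.
Drum-1 compositions:
  chloroform: x = 0.105, y = 0.413
  1-propanol: x = 0.085, y = 0.098
  n-heptane: x = 0.311, y = 0.355
  o-xylene: x = 0.499, y = 0.135
Drum-2 feed = drum-1 vapor: z₂ = (0.4126, 0.0980, 0.3546, 0.1348).
Drum 2:
Let ψ₂ = V/F and solve Σ zᵢ(Kᵢ−1)/(1+ψ₂(Kᵢ−1)) = 0.
Check two-phase: ΣzᵢKᵢ = 1.129 > 1 and Σzᵢ/Kᵢ = 1.929 > 1, so g(0) = 0.129 > 0 and g(1) = -0.929 < 0.
Newton iteration, ψ₂⁰ = 0.5:
  ψ₂ = 0.500: g = -0.1529, g' = -0.619 → ψ₂ = 0.253
  ψ₂ = 0.253: g = -0.0142, g' = -0.536 → ψ₂ = 0.226
Converged at ψ₂ = 0.226.
  chloroform: x = 0.334, y = 0.681
  1-propanol: x = 0.108, y = 0.065
  n-heptane: x = 0.391, y = 0.231
  o-xylene: x = 0.167, y = 0.023

V/F (drum 2) = 0.226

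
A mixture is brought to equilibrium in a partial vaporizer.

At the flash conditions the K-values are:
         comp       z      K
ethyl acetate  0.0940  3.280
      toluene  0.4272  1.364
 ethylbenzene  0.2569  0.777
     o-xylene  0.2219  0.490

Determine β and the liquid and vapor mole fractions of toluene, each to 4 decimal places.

β = 0.5578, x_toluene = 0.3551, y_toluene = 0.4844

Let β = V/F and solve Σ zᵢ(Kᵢ−1)/(1+β(Kᵢ−1)) = 0.
Check two-phase: ΣzᵢKᵢ = 1.1994 > 1 and Σzᵢ/Kᵢ = 1.1253 > 1, so g(0) = 0.1994 > 0 and g(1) = -0.1253 < 0.
Newton–Raphson from β = 0.5:
  β = 0.5000: g = 0.01532, g' = -0.2674 → β = 0.5573
  β = 0.5573: g = 0.00014, g' = -0.2632 → β = 0.5578
Converged at β = 0.5578.
Compositions from xᵢ = zᵢ/(1+β(Kᵢ−1)), yᵢ = Kᵢxᵢ:
  ethyl acetate: x = 0.0414, y = 0.1357
  toluene: x = 0.3551, y = 0.4844
  ethylbenzene: x = 0.2934, y = 0.2280
  o-xylene: x = 0.3101, y = 0.1520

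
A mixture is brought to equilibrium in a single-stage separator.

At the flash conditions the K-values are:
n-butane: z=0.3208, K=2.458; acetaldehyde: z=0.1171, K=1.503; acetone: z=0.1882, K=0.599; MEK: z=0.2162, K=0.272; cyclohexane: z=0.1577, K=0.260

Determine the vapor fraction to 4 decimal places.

Material balance + equilibrium reduce to Σ zᵢ(Kᵢ−1)/(1+ψ(Kᵢ−1)) = 0.
Feasibility: ΣzᵢKᵢ = 1.1771, Σzᵢ/Kᵢ = 1.9240 — both > 1, two phases present.
Newton–Raphson from ψ = 0.49:
  ψ = 0.4900: g = -0.20161, g' = -0.7874 → ψ = 0.2340
  ψ = 0.2340: g = -0.01266, g' = -0.7325 → ψ = 0.2167
Converged at ψ = 0.2167.

ψ = 0.2167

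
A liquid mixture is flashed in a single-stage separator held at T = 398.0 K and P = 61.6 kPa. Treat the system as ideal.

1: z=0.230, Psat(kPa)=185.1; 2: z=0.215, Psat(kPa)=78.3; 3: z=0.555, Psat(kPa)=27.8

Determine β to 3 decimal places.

β = 0.264

Raoult's law: Kᵢ = Pᵢˢᵃᵗ/P = Pᵢˢᵃᵗ/61.6.
  K_1 = 185.1/61.6 = 3.00487, K_2 = 78.3/61.6 = 1.27110, K_3 = 27.8/61.6 = 0.45130
Material balance + equilibrium reduce to Σ zᵢ(Kᵢ−1)/(1+β(Kᵢ−1)) = 0.
Check two-phase: ΣzᵢKᵢ = 1.215 > 1 and Σzᵢ/Kᵢ = 1.475 > 1, so g(0) = 0.215 > 0 and g(1) = -0.475 < 0.
Newton–Raphson from β = 0.64:
  β = 0.640: g = -0.2177, g' = -0.586 → β = 0.268
  β = 0.268: g = -0.0029, g' = -0.634 → β = 0.264
Converged at β = 0.264.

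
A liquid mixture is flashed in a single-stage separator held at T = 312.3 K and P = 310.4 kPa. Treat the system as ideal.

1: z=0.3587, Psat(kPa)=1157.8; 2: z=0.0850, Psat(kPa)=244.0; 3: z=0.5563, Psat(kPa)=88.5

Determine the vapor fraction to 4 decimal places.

ψ = 0.3100

Raoult's law: Kᵢ = Pᵢˢᵃᵗ/P = Pᵢˢᵃᵗ/310.4.
  K_1 = 1157.8/310.4 = 3.730026, K_2 = 244.0/310.4 = 0.786082, K_3 = 88.5/310.4 = 0.285116
Let ψ = V/F and solve Σ zᵢ(Kᵢ−1)/(1+ψ(Kᵢ−1)) = 0.
Feasibility: ΣzᵢKᵢ = 1.5634, Σzᵢ/Kᵢ = 2.1554 — both > 1, two phases present.
Newton–Raphson from ψ = 0.5:
  ψ = 0.5000: g = -0.22522, g' = -1.1714 → ψ = 0.3077
  ψ = 0.3077: g = 0.00284, g' = -1.2613 → ψ = 0.3100
Converged at ψ = 0.3100.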